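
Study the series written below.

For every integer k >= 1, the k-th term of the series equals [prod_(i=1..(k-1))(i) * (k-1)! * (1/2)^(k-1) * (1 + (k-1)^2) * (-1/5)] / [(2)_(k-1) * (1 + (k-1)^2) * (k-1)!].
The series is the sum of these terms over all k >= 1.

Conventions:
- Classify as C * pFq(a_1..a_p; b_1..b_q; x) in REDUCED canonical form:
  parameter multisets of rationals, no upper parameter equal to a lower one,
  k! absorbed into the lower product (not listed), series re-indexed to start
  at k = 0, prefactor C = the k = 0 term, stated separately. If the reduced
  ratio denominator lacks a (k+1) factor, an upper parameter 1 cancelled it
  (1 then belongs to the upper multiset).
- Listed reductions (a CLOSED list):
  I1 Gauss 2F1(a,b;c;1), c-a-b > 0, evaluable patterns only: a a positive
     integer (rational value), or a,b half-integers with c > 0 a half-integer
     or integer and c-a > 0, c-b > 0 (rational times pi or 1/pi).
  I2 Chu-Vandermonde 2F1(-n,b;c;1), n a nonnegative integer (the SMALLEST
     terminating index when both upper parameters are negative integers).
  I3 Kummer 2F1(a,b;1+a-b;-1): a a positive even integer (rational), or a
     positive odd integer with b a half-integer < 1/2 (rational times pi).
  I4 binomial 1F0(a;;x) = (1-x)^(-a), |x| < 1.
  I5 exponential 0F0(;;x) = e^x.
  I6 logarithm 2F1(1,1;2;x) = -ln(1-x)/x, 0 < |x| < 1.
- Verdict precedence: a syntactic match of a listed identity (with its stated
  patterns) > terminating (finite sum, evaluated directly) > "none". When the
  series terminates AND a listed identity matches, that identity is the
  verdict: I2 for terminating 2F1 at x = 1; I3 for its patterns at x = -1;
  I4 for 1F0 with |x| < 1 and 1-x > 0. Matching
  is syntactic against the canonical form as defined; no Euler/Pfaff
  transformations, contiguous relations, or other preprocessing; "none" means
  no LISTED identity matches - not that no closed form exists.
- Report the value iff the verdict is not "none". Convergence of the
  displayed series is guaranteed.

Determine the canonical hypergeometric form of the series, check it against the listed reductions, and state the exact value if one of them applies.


At argument 1/2: a 2F1 with upper {1, 1}, lower {2}, scaled by C = -1/5. Verdict: the I6 logarithm reduction fires (the logarithm: parameters (1,1;2), x = 1/2). Sum: (2/5) * ln(1/2).

Key observation: t_0 being -1/5, the factorial ratio (prefactor -1/5) (k+a-1)!/(a-1)! is a rising factorial (a)_k.
Ratio: r(k) = (1/2) * (k+1) (k+1) / [(k+2) (k+1)] - rational in k, leading ratio (1/2); with t_0 = -1/5, classification follows.


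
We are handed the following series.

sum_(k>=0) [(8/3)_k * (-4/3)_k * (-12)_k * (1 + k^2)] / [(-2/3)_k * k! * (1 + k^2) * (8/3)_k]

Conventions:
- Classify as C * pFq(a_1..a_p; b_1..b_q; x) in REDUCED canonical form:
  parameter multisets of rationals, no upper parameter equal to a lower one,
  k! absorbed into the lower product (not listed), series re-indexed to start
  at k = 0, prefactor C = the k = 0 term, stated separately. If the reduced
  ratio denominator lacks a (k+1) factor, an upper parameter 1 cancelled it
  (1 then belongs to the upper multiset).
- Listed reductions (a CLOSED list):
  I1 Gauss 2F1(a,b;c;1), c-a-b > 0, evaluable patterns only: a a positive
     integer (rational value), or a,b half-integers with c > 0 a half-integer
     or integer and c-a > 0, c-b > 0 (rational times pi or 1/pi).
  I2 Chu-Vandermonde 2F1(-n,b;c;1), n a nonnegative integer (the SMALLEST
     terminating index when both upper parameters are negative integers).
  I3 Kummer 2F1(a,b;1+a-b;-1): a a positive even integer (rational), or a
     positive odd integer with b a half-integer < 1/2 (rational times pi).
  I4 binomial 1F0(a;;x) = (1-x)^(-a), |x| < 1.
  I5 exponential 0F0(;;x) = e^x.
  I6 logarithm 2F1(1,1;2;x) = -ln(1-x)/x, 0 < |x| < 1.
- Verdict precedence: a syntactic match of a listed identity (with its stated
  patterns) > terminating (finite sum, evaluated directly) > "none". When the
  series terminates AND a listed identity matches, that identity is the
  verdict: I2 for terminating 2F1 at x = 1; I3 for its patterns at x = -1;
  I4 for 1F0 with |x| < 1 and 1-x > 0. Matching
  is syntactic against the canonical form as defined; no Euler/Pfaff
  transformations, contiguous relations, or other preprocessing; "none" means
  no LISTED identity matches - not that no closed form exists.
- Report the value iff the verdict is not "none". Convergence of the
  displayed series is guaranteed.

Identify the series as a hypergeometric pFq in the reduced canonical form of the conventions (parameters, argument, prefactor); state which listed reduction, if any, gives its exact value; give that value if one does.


Classification (C = 1): 2F1 with upper {-12, -4/3}, lower {-2/3}, argument x = 1. Verdict: this is the Chu-Vandermonde identity I2 (terminating 2F1 at x = 1 with n = 12, b = -4/3, c = -2/3). Hence: -45356/589.

Key observation: t_0 being 1, the factor k^2 + 1 cancels (top and bottom), leaving C = 1, x = 1.
Adjacent-term ratio: r(k) = 1 * (k-12) (k-4/3) / [(k-2/3) (k+1)] ; factor over Q: parameters, x = 1, and C = 1.


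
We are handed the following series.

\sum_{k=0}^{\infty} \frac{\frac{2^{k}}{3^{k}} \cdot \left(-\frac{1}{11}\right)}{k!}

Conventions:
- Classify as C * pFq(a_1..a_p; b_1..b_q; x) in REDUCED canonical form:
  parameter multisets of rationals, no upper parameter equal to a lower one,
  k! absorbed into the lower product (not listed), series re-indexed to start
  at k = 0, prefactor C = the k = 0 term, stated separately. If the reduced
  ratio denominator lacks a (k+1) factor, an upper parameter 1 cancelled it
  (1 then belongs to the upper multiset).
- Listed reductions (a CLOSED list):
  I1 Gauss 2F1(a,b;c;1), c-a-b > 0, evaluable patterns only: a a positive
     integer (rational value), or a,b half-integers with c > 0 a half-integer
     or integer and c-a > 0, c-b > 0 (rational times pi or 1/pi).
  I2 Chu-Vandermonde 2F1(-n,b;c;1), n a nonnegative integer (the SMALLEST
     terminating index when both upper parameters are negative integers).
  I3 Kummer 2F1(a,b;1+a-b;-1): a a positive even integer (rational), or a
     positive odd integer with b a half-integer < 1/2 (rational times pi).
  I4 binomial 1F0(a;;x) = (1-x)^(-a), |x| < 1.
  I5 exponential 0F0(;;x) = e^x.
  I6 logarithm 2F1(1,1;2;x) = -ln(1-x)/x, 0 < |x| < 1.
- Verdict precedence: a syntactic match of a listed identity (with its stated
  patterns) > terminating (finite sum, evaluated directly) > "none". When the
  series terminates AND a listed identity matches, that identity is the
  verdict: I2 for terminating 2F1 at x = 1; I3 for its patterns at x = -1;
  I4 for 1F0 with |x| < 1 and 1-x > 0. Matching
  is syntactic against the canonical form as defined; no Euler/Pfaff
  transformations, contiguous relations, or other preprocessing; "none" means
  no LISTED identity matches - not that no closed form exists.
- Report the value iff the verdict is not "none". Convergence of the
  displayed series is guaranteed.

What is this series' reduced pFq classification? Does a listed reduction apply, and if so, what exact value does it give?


The series (x = \frac{2}{3}) is 0F0: upper {-}, lower {-}, prefactor -\frac{1}{11}. Verdict: the exponential series (I5) applies (the 0F0 exponential series at x = \frac{2}{3}). Hence: \left(-\frac{1}{11}\right) \cdot e^{\frac{2}{3}}.

First insight: t_0 being -\frac{1}{11}, the two geometric factors (prefactor -1/11) combine into one argument.
Term ratio: r(k) = \frac{2}{3} * 1 / [(k+1)] - rational in k, leading ratio \frac{2}{3}; with t_0 = -\frac{1}{11}, classification follows.


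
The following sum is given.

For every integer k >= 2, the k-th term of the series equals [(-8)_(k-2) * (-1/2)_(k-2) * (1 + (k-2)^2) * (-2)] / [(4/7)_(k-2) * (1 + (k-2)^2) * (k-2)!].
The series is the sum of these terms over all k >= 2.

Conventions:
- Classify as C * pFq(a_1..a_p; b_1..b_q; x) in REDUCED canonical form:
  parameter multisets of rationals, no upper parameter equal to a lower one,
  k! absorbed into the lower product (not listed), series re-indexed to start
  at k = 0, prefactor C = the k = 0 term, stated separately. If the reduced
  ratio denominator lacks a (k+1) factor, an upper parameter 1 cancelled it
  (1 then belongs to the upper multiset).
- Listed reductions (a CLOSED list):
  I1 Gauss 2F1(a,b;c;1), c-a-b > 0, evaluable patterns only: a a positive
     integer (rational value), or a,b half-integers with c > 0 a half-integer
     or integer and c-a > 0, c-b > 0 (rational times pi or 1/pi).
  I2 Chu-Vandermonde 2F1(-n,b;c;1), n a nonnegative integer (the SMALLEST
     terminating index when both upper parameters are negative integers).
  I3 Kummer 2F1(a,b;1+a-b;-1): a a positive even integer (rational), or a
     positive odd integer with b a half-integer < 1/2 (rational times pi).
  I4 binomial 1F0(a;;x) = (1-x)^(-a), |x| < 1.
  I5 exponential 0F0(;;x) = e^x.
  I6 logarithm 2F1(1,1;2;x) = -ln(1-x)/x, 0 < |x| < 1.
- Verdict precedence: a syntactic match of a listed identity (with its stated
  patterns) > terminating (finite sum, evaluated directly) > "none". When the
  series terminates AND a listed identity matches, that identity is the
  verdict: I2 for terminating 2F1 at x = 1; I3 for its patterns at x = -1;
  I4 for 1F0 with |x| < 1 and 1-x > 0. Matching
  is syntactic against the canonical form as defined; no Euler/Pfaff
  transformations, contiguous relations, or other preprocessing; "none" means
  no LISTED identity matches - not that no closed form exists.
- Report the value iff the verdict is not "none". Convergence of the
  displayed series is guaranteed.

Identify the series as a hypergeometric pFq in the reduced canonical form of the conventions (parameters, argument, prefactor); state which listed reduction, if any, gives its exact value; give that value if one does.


With C = -2: the canonical form is 2F1(-8, -1/2; 4/7; 1). Verdict: this is Vandermonde's identity (I2) (terminating 2F1 at x = 1 with n = 8, b = -1/2, c = 4/7). Exact value: -9694535889/1038548992.

Structural cue: t_0 = -2 here, and the factor k^2 + 1 cancels (top and bottom), leaving C = -2.
Term ratio: r(k) = 1 * (k-8) (k-1/2) / [(k+4/7) (k+1)] - rational; roots negated = parameters, x = 1, C = -2.


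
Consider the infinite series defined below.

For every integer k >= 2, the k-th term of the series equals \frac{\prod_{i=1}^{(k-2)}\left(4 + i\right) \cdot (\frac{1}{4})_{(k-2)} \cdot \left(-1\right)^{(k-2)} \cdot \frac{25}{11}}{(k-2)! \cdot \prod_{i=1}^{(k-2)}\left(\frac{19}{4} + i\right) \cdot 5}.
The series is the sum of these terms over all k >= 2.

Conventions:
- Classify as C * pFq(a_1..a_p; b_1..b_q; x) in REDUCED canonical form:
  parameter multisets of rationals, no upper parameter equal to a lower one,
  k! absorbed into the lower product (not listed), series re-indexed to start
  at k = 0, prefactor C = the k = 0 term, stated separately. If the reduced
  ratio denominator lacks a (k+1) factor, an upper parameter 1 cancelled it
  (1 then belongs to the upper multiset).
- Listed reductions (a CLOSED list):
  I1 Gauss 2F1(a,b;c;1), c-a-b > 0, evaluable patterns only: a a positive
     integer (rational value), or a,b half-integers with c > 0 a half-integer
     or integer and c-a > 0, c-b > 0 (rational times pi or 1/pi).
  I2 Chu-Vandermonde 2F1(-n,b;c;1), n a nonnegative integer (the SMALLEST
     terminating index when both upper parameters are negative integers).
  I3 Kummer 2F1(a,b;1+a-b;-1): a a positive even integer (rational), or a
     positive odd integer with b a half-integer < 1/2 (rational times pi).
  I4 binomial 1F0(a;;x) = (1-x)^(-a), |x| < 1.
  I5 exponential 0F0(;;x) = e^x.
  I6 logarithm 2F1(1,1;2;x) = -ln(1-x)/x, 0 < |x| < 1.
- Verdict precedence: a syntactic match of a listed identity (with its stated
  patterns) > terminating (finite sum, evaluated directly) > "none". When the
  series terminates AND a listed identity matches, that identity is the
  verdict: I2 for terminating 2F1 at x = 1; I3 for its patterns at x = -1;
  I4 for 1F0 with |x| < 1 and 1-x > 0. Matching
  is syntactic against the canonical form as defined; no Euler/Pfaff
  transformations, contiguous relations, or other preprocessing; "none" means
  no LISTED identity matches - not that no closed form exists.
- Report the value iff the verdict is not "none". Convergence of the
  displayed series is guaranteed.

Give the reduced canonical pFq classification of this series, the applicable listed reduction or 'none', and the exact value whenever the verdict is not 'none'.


Canonical form: C = \frac{5}{11} times 2F1 with upper {\frac{1}{4}, 5}, lower {\frac{23}{4}}, x = -1. Verdict: none - this 2F1 at x = -1 matches no listed pattern, and upper {\frac{1}{4}, 5} holds no stopper.

Structural cue: x = -1 and the running product (C = 5/11) telescopes to a rising factorial.
Adjacent-term ratio: r(k) = -1 * (k+\frac{1}{4}) (k+5) / [(k+\frac{23}{4}) (k+1)] ; factor over Q: parameters, x = -1, and C = \frac{5}{11}.


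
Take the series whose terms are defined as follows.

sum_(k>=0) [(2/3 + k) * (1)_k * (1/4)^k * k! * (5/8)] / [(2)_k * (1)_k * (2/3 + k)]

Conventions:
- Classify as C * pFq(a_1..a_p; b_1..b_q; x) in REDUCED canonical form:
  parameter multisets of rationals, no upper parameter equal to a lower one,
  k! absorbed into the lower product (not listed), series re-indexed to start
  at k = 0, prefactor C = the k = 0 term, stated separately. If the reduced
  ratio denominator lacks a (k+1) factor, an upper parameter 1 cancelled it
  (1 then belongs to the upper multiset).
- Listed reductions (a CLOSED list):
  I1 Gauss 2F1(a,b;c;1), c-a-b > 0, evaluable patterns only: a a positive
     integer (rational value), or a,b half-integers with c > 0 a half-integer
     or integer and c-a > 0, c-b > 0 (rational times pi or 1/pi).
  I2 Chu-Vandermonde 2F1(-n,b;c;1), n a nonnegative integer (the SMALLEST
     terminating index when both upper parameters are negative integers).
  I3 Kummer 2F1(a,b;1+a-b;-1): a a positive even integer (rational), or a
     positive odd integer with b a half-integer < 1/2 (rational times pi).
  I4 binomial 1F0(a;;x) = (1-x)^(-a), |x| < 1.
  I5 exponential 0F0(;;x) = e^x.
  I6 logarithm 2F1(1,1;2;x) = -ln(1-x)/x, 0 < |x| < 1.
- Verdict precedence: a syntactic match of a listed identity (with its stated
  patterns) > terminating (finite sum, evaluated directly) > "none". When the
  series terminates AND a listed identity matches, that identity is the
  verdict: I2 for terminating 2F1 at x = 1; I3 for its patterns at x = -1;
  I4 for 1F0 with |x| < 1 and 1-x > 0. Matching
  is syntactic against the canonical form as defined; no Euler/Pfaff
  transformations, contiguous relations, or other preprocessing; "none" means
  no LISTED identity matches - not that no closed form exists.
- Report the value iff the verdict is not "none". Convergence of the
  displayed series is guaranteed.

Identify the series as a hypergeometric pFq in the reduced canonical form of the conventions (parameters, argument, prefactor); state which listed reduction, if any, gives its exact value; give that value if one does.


Canonical form: C = 5/8 times 2F1 with upper {1, 1}, lower {2}, x = 1/4. Verdict: the I6 logarithm reduction fires (the logarithm: parameters (1,1;2), x = 1/4). Exact value: (-5/2) * ln(3/4).

Key observation: x = (1/4) and (1)_k (C = 5/8, x = 1/4) is k! itself.
Adjacent-term ratio: r(k) = (1/4) * (k+1) (k+1) / [(k+2) (k+1)] - poly over poly, x = (1/4) from leading terms; C = 5/8 at k = 0.


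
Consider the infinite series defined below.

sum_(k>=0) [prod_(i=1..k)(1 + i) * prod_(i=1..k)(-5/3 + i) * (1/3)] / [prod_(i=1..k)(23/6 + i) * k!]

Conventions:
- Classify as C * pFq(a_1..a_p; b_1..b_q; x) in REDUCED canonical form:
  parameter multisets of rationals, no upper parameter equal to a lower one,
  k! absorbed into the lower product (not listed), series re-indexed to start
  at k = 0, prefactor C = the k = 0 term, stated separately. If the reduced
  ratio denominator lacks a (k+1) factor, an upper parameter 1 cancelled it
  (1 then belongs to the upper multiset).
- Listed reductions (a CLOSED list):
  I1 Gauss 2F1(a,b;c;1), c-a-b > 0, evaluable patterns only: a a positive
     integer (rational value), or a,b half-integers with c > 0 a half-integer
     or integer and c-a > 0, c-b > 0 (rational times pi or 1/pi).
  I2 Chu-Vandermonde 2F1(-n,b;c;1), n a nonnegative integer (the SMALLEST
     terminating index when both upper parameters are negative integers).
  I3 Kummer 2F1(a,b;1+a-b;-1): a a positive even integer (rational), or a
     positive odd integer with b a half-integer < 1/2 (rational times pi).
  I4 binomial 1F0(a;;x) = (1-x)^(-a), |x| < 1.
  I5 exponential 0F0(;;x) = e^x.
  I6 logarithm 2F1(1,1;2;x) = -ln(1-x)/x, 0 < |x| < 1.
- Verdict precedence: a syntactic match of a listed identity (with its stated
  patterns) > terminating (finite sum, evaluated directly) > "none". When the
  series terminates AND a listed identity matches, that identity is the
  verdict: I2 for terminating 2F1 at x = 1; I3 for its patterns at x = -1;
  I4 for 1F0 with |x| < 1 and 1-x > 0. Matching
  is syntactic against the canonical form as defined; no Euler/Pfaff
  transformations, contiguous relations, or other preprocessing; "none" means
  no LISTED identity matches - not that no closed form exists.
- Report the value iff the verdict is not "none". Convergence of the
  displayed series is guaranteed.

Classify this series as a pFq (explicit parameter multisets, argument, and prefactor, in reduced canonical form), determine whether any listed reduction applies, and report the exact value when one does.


This is 1/3 * 2F1(-2/3, 2; 29/6; 1) in reduced canonical form. Verdict: the Gauss summation I1 matches (x = 1: the Gamma ratio telescopes since c-a-b = 7/2 > 0 and a = 2 in Z>0). Its exact value is 391/1701.

Key observation: t_0 being 1/3, the running product (C = 1/3, x = 1) telescopes to a rising factorial.
Ratio: r(k) = 1 * (k-2/3) (k+2) / [(k+29/6) (k+1)] - rational; roots negated = parameters, x = 1, C = 1/3.


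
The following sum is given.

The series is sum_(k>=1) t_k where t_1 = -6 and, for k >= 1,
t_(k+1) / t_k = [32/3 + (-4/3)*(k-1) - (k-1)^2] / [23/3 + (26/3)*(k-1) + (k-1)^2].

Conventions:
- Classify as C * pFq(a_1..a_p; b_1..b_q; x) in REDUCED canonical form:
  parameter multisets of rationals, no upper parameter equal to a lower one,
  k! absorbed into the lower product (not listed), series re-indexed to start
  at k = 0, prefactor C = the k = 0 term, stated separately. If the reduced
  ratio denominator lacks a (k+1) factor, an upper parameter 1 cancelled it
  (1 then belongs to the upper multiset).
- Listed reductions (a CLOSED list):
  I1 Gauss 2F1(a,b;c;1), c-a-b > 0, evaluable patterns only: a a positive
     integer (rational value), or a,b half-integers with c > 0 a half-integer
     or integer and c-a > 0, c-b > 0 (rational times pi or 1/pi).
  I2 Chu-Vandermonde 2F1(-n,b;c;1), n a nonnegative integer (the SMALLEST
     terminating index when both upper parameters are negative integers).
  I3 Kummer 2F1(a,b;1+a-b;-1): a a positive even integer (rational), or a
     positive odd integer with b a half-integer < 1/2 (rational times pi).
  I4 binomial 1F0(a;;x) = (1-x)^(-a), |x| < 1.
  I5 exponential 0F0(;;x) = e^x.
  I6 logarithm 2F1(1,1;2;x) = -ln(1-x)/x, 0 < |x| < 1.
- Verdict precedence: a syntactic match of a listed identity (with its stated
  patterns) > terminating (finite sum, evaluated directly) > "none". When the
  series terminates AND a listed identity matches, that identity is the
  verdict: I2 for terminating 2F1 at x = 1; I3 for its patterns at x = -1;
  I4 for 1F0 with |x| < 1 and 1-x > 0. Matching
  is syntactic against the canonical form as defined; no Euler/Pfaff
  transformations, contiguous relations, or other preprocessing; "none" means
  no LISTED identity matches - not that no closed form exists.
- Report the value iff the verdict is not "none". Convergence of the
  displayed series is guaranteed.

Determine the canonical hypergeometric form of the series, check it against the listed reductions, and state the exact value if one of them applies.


First insight: t_0 being -6, the expanded ratio factors over Q; prefactor -6, roots give parameters.
Adjacent-term ratio: r(k) = (-1) * (k-8/3) (k+4) / [(k+23/3) (k+1)] - poly over poly, x = (-1) from leading terms; C = -6 at k = 0.

Canonical form: C = -6 times 2F1 with upper {-8/3, 4}, lower {23/3}, x = -1. Verdict: this is the Kummer evaluation I3 (x = -1; c = 23/3 equals 1+a-b for upper {-8/3, 4}: listed pattern). Its exact value is -170/9.


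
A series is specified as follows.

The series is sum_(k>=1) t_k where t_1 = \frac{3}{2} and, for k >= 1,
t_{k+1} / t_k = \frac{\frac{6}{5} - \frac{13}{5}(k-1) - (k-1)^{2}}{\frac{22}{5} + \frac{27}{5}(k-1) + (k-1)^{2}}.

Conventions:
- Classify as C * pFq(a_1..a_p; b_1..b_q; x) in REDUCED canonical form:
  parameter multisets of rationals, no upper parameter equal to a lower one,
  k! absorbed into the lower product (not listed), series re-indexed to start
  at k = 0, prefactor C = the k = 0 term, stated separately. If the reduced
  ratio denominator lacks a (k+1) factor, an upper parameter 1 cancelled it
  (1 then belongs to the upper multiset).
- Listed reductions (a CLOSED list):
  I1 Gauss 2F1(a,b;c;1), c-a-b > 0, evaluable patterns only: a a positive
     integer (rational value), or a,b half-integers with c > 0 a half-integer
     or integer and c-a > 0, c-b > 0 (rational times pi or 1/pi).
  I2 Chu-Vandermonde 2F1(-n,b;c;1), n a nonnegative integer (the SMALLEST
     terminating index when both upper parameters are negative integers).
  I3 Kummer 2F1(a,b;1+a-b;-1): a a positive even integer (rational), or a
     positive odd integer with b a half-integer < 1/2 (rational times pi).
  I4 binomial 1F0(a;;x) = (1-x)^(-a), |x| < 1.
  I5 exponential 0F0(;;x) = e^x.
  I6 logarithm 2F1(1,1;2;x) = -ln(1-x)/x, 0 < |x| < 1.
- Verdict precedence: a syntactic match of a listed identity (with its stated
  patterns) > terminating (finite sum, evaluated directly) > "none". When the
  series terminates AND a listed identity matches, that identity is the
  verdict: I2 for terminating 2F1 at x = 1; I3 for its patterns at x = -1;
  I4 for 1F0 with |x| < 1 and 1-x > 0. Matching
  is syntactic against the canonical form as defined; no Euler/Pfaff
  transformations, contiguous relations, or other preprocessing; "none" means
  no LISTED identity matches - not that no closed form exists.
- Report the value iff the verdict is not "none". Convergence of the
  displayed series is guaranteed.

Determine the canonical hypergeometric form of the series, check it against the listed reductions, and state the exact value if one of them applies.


Structural cue: t_0 being \frac{3}{2}, roots of the ratio polynomials (C = 3/2) are the negated parameters.
Consecutive-term ratio: r(k) = -1 * (k-\frac{2}{5}) (k+3) / [(k+\frac{22}{5}) (k+1)] - poly over poly, x = -1 from leading terms; C = \frac{3}{2} at k = 0.

The series (x = -1) is 2F1: upper {-\frac{2}{5}, 3}, lower {\frac{22}{5}}, prefactor \frac{3}{2}. Verdict: none - at argument -1 the multisets {-\frac{2}{5}, 3} ; {\frac{22}{5}} match no listed identity.


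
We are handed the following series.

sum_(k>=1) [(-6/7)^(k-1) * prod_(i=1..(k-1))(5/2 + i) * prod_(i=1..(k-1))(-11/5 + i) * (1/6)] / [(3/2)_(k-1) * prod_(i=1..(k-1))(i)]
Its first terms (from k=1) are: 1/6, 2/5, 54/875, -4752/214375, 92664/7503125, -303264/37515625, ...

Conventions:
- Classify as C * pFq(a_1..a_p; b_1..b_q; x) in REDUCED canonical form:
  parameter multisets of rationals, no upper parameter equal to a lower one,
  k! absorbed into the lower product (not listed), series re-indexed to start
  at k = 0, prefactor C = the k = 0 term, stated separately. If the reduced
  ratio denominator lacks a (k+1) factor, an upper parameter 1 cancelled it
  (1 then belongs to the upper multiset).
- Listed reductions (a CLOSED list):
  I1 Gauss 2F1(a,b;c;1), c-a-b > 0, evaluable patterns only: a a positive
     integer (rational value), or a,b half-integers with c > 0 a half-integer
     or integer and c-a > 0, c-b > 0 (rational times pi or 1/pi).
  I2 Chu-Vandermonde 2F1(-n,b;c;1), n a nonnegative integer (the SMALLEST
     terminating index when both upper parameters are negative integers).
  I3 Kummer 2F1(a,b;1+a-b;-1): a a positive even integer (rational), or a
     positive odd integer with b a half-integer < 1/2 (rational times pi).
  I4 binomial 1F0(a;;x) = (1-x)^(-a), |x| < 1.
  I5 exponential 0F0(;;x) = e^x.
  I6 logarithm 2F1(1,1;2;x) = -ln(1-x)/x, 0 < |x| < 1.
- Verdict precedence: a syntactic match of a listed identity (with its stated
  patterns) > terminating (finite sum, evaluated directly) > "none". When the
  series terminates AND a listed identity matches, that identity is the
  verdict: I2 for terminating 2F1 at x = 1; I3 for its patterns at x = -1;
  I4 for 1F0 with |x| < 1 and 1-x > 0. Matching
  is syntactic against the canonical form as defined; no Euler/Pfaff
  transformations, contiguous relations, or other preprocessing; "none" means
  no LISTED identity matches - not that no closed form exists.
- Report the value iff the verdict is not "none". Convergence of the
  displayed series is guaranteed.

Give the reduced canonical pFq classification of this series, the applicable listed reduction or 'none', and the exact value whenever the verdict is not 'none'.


Reduced: x = -6/7, 2F1, upper = {-6/5, 7/2}, lower = {3/2}, C = 1/6. Verdict: none here - no I1-I6 shape fits x = -6/7 with lower {3/2}.

First insight: with t_0 = 1/6, the product of the first k integers (prefactor 1/6) is k!.
Step ratio: r(k) = (-6/7) * (k-6/5) (k+7/2) / [(k+3/2) (k+1)] - rational in k. x = (-6/7); t_0 = 1/6; negate the roots.


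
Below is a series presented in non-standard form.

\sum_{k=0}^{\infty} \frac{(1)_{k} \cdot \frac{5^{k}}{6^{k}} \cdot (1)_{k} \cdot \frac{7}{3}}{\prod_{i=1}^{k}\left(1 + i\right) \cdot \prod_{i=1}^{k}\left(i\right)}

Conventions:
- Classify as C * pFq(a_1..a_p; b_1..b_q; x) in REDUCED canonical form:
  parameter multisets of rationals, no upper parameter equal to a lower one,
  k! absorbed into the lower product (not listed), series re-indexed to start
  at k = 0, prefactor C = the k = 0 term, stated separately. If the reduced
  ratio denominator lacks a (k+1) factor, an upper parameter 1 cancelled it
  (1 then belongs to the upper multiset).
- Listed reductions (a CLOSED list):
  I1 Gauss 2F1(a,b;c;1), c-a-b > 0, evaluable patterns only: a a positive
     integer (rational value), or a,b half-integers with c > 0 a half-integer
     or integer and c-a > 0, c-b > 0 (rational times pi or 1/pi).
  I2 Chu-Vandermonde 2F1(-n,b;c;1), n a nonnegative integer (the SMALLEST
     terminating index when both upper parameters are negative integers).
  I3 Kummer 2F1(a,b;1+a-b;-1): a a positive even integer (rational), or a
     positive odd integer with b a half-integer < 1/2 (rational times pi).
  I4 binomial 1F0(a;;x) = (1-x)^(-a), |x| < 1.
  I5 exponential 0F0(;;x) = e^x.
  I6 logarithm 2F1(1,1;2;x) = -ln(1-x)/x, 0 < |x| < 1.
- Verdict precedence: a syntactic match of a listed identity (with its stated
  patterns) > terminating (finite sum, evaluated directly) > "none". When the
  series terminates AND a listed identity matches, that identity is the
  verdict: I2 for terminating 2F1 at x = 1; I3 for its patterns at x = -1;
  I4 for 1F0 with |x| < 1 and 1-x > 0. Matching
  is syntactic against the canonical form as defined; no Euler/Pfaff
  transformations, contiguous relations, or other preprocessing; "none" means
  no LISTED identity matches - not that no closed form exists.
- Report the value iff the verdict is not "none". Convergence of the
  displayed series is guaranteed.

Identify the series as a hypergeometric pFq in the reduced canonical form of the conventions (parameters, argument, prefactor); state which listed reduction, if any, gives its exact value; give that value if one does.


Reduced: x = \frac{5}{6}, 2F1, upper = {1, 1}, lower = {2}, C = \frac{7}{3}. Verdict at x = \frac{5}{6}: logarithm (I6) matches (the logarithm: parameters (1,1;2), x = \frac{5}{6}). Hence: \left(-\frac{14}{5}\right) \cdot \ln\left(\frac{1}{6}\right).

Key step: from the first term \frac{7}{3}: the product of the first k integers (prefactor 7/3) is k!.
Step ratio: r(k) = \frac{5}{6} * (k+1) (k+1) / [(k+2) (k+1)] - rational in k, leading ratio \frac{5}{6}; with t_0 = \frac{7}{3}, classification follows.


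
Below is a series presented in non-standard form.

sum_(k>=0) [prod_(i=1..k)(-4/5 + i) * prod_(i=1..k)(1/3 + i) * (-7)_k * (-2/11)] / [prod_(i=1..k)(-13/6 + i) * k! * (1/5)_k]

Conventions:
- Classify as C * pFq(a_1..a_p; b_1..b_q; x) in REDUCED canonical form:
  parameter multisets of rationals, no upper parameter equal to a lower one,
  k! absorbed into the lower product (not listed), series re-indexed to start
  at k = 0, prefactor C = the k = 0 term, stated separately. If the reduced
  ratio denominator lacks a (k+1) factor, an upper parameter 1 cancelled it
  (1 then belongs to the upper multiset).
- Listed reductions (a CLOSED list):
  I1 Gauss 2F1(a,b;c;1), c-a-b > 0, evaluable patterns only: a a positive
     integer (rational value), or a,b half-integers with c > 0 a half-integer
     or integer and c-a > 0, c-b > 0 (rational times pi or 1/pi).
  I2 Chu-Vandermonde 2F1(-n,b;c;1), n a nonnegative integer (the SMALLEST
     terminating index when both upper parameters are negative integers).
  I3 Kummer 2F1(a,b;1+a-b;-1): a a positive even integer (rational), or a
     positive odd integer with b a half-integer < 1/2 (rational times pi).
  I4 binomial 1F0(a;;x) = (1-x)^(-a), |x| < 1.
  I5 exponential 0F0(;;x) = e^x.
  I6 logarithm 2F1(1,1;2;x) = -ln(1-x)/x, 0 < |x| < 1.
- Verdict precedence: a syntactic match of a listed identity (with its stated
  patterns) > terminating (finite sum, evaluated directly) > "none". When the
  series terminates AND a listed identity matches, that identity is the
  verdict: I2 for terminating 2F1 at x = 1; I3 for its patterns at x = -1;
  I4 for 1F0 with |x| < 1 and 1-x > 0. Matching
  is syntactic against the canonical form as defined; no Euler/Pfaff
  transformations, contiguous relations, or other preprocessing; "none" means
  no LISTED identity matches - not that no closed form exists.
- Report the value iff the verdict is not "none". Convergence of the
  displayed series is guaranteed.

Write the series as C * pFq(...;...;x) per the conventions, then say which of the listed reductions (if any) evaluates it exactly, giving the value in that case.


Classification (C = -2/11): 2F1 with upper {-7, 4/3}, lower {-7/6}, argument x = 1. Verdict at x = 1: the Chu-Vandermonde identity I2 matches (terminating 2F1 at x = 1 with n = 7, b = 4/3, c = -7/6). Hence: 196830/1372019.

First insight: with t_0 = -2/11, the running product (prefactor -2/11) telescopes to a rising factorial.
Step ratio: r(k) = 1 * (k-7) (k+4/3) / [(k-7/6) (k+1)] - rational in k, leading ratio 1; with t_0 = -2/11, classification follows.


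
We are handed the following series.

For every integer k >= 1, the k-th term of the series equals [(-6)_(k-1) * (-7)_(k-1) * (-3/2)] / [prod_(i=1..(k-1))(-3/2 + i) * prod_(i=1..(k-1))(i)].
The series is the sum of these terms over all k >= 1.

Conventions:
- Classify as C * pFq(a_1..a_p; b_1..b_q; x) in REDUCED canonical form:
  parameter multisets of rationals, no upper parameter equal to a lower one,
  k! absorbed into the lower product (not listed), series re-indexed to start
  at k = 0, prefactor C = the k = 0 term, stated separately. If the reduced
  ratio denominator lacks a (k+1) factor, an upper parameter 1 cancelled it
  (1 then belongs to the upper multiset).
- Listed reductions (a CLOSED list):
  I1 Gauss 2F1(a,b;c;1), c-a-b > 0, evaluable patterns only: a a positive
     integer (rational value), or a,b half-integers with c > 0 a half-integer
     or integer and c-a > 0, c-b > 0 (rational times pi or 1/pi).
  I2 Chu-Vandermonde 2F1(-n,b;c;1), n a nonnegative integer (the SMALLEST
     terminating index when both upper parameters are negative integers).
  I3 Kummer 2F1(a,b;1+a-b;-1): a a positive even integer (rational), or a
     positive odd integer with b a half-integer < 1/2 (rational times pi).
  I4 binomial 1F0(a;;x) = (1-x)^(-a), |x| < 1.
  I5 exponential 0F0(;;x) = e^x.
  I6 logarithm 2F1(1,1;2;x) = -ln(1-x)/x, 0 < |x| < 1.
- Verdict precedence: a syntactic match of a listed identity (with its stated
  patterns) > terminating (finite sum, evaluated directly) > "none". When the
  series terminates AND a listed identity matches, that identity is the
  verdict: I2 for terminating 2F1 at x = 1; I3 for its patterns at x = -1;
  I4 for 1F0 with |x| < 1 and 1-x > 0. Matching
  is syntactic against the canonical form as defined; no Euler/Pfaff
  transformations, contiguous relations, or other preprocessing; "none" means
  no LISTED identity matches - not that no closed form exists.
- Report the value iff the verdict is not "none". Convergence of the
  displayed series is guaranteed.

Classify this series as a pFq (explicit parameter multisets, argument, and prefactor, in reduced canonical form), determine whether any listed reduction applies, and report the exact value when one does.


Key step: t_0 being -3/2, the lower running product (prefactor -3/2) is a rising factorial.
Step ratio: r(k) = 1 * (k-7) (k-6) / [(k-1/2) (k+1)] - rational in k, leading ratio 1; with t_0 = -3/2, classification follows.

With C = -3/2: the canonical form is 2F1(-7, -6; -1/2; 1). Verdict at x = 1: the Chu-Vandermonde identity I2 matches (terminating 2F1 at x = 1 with n = 6, b = -7, c = -1/2). Hence: 96577/2.


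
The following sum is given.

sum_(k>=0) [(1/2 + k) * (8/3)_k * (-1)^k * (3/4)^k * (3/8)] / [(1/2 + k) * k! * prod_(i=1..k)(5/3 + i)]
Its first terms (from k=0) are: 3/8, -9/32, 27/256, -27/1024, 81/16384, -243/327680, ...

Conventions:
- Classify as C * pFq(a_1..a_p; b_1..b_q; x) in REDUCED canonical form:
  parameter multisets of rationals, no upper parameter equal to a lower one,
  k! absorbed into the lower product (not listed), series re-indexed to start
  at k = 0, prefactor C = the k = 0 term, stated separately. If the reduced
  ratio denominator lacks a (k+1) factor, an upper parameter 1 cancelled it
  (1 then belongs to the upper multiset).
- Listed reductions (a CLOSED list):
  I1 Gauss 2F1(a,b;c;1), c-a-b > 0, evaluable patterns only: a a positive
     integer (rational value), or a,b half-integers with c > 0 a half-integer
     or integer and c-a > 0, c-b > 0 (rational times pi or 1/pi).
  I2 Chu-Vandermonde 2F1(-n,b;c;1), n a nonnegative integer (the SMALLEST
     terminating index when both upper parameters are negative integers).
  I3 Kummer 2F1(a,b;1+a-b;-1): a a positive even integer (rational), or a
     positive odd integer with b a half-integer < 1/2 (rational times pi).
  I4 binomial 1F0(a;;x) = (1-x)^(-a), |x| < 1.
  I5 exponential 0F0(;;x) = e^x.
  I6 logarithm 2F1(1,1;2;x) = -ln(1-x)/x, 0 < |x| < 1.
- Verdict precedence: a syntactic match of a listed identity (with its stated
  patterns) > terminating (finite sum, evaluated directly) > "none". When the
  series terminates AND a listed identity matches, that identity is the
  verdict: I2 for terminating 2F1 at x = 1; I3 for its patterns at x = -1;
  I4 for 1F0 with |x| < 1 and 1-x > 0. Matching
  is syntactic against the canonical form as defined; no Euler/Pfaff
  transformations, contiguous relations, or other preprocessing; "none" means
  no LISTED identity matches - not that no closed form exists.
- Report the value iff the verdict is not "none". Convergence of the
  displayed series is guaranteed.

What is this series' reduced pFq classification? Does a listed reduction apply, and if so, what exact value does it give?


Canonical form: C = 3/8 times 0F0 with upper {-}, lower {-}, x = -3/4. Verdict: the exponential series (I5) applies (the 0F0 exponential series at x = -3/4). Its exact value is (3/8) * e^(-3/4).

The tell: t_0 = 3/8 here, and the lower running product (C = 3/8) is a rising factorial.
Adjacent-term ratio: r(k) = (-3/4) * 1 / [(k+1)] - rational in k. x = (-3/4); t_0 = 3/8; negate the roots.


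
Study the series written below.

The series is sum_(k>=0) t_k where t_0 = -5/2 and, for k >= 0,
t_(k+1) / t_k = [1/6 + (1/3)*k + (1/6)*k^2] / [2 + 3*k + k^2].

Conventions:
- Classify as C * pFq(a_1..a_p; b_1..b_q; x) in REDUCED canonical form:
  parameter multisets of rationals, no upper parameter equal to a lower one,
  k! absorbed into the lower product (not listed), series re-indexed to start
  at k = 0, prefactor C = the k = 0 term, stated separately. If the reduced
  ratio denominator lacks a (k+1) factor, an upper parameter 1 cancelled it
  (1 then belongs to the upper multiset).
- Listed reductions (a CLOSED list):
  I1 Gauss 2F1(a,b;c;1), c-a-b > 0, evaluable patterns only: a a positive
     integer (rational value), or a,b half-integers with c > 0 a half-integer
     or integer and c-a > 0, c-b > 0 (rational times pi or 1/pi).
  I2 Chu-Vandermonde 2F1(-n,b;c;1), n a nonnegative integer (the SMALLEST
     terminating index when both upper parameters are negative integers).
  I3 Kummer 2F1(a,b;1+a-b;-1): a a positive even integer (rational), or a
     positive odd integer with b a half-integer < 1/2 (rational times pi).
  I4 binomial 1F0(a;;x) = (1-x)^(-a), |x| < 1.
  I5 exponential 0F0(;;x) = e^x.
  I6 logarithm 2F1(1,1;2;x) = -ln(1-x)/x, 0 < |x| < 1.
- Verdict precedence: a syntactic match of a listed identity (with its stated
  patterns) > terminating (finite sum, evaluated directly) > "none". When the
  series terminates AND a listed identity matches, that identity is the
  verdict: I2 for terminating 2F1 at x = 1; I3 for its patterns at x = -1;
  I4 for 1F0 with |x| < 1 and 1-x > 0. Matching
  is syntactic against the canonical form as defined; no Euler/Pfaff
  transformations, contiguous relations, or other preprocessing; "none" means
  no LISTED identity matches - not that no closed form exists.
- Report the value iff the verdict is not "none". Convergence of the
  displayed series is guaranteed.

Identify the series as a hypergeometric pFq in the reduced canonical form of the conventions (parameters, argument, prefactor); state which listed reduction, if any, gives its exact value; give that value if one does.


Canonical form: C = -5/2 times 2F1 with upper {1, 1}, lower {2}, x = 1/6. Verdict: the logarithmic series (I6) applies (the logarithm: parameters (1,1;2), x = 1/6). Its exact value is 15 * ln(5/6).

Structural cue: from the first term -5/2: roots of the ratio polynomials (C = -5/2, x = 1/6) are the negated parameters.
Adjacent-term ratio: r(k) = (1/6) * (k+1) (k+1) / [(k+2) (k+1)] ; factor over Q: parameters, x = (1/6), and C = -5/2.


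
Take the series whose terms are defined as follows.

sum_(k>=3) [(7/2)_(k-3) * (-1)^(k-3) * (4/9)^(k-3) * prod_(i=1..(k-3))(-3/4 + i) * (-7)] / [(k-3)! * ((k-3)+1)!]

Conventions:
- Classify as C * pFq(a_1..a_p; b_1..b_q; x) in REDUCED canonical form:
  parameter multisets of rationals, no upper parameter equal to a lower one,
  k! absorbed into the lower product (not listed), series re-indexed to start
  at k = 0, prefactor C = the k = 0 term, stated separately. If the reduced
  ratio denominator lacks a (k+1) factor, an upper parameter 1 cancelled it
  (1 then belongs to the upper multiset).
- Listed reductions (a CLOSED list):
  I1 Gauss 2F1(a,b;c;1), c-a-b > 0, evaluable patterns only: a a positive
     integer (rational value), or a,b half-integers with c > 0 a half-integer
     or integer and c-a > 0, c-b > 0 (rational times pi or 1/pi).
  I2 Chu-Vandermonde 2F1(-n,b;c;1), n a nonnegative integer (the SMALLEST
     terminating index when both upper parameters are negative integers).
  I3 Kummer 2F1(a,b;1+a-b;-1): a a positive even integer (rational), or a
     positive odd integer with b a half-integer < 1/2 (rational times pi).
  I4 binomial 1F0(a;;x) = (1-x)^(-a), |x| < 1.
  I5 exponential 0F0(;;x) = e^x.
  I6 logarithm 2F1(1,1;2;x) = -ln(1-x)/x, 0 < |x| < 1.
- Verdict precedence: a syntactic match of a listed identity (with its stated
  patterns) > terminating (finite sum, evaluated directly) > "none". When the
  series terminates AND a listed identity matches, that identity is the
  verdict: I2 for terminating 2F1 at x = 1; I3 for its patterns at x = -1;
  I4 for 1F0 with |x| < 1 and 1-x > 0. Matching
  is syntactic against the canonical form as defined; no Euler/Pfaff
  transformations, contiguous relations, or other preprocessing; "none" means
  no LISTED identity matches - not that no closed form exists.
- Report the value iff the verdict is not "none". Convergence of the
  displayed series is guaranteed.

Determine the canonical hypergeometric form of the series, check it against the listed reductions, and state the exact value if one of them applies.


Canonical form: C = -7 times 2F1 with upper {1/4, 7/2}, lower {2}, x = -4/9. Verdict: none - at argument -4/9 the multisets {1/4, 7/2} ; {2} match no listed identity.

The tell: from the first term -7: the running product (C = -7, x = -4/9) telescopes to a rising factorial.
Ratio: r(k) = (-4/9) * (k+1/4) (k+7/2) / [(k+2) (k+1)] - poly over poly, x = (-4/9) from leading terms; C = -7 at k = 0.
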